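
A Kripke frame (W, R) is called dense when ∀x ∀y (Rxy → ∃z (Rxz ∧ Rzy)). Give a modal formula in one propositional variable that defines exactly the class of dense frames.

□□s → □s

A defining formula is □□s → □s (the C4 axiom).
Suppose □□s→□s is valid. Take Rxy and set V(s)={w : xR²w}. Then □□s at x, so □s at x, so s at y, i.e. ∃z(Rxz∧Rzy).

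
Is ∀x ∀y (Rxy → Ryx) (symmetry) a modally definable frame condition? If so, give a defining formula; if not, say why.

This is a Sahlqvist condition; the B axiom q → □◇q defines it.

Yes, by q → □◇q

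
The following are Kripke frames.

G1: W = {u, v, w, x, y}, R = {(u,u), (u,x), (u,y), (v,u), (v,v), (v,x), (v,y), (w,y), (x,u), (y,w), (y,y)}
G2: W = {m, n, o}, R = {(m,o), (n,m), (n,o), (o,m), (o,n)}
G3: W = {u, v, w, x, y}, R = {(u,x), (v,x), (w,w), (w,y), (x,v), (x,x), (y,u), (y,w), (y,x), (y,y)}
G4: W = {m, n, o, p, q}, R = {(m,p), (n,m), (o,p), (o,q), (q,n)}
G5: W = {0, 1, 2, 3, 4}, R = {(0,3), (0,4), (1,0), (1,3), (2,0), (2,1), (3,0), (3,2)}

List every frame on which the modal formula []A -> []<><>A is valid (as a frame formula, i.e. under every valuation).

This is the axiom for a generalized confluence (Geach) condition; its first-order frame correspondent is forall x forall z (xRz -> exists w (xRw & z R^2 w)).
G1: satisfies the condition.
G2: satisfies the condition.
G3: satisfies the condition.
G4: fails — mRp but no w with mRw and pR²w.
G5: fails — 0R4 but no w with 0Rw and 4R²w.

G1, G2, G3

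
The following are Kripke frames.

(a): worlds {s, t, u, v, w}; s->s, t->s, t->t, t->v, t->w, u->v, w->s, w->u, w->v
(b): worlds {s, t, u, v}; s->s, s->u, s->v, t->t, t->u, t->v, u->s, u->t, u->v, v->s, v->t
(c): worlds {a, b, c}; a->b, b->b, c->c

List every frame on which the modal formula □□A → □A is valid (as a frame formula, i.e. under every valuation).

(b), (c)

The schema corresponds to density: ∀x ∀y (Rxy → ∃z (Rxz ∧ Rzy)).
(a): fails — Ruv but no z with Ruz and Rzv.
(b): holds.
(c): holds.
Valid on: (b), (c).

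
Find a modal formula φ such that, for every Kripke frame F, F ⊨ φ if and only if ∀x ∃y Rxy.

□q → ◇q

This is seriality; the standard corresponding axiom is D: □q → ◇q.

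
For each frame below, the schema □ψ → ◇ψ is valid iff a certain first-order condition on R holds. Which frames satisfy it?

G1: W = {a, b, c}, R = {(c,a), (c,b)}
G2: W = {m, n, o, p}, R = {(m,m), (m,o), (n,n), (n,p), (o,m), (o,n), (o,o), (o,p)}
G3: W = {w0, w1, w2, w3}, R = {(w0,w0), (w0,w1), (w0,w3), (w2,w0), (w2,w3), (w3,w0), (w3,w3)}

Frame correspondent (Sahlqvist): ∀x ∃y Rxy — i.e. seriality.
G1: fails — world a has no successor.
G2: fails — world p has no successor.
G3: fails — world w1 has no successor.

none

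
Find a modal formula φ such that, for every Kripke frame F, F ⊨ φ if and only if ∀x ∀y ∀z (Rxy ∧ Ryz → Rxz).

The condition is transitivity. The 4 schema □r → □□r defines it.
Suppose □r→□□r is valid. Take Rxy, Ryz and set V(r)={w : Rxw}. Then □r at x, so □□r at x, so □r at y, so r at z, i.e. Rxz.

□r → □□r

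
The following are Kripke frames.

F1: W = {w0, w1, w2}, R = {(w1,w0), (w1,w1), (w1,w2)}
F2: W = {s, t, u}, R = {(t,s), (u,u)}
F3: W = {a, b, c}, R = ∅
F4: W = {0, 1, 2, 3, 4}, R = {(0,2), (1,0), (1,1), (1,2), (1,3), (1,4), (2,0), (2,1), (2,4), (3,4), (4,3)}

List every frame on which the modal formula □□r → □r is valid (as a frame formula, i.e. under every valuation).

This is the axiom for density; its first-order frame correspondent is ∀x ∀y (Rxy → ∃z (Rxz ∧ Rzy)).
F1: satisfies the condition.
F2: fails — Rts but no z with Rtz and Rzs.
F3: satisfies the condition.
F4: fails — R34 but no z with R3z and Rz4.
Valid on: F1, F3.

F1, F3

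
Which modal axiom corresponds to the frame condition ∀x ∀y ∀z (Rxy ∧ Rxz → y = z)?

A defining formula is ◇ψ → □ψ (the CD axiom).
Suppose ◇ψ→□ψ is valid. Take Rxy, Rxz and set V(ψ)={y}. Then ◇ψ at x, so □ψ at x, so ψ at z, i.e. z=y.

◇ψ → □ψ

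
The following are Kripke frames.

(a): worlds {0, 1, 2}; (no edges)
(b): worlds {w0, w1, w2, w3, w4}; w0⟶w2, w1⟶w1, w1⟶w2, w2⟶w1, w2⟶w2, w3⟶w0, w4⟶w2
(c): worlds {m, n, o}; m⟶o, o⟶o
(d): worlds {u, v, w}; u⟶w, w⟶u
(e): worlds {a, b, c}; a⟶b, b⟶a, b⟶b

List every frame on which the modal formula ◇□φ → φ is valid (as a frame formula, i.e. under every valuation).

The schema corresponds to symmetry: ∀x ∀y (Rxy → Ryx).
(a): holds.
(b): fails — Rw3w0 but not Rw0w3.
(c): fails — Rmo but not Rom.
(d): holds.
(e): holds.
Valid on: (a), (d), (e).

(a), (d), (e)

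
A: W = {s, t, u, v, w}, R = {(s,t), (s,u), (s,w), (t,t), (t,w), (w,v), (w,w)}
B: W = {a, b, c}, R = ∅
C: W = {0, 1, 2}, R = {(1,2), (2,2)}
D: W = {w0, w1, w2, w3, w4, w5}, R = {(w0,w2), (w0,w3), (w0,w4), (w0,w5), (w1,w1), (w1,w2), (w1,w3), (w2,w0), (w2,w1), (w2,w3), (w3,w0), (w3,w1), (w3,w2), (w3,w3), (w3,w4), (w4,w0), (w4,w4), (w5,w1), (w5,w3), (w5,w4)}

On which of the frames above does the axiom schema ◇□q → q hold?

The schema corresponds to symmetry: ∀x ∀y (Rxy → Ryx).
A: fails — Rtw but not Rwt.
B: condition met.
C: fails — R12 but not R21.
D: fails — Rw5w1 but not Rw1w5.
Valid on: B.

B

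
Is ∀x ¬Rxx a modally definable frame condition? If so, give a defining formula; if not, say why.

Any modally definable frame class is closed under surjective bounded morphisms.
The 4-cycle (worlds s,t,u,v with s→t→u→v→s) is irreflexive, and the map sending every world to a single reflexive point • is a surjective bounded morphism (forth: every edge maps to (•,•); back: every world has a successor). So any modal formula valid on the 4-cycle is also valid on the reflexive point, which is not irreflexive.
So the class is not modally definable.

No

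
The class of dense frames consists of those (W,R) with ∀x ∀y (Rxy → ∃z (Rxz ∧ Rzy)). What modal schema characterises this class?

□□s → □s

The condition is density. The C4 schema □□s → □s defines it.
Suppose □□s→□s is valid. Take Rxy and set V(s)={w : xR²w}. Then □□s at x, so □s at x, so s at y, i.e. ∃z(Rxz∧Rzy).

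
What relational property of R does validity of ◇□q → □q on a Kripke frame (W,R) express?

This schema is equivalent to the 5 axiom ◇q → □◇q.
Its frame correspondent is the Euclidean property — ∀x ∀y ∀z (Rxy ∧ Rxz → Ryz).

the Euclidean property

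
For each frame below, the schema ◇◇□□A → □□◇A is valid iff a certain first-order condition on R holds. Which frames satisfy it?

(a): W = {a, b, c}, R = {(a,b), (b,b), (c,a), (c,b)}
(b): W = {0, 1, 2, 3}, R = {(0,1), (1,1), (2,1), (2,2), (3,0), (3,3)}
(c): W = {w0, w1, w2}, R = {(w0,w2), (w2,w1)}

(a)

The schema corresponds to a generalized confluence (Geach) condition: ∀x ∀y ∀z ((xR²y ∧ xR²z) → ∃w (yR²w ∧ zRw)).
(a): condition met.
(b): fails — 3R²0, 3R²3 but no w with 0R²w and 3Rw.
(c): fails — w0R²w1, w0R²w1 but no w with w1R²w and w1Rw.
Valid on: (a).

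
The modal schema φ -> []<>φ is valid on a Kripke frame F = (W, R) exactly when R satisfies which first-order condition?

Suppose φ→□◇φ is valid. Take Rxy and set V(φ)={x}. Then φ at x, so □◇φ at x, so ◇φ at y, so some z with Ryz has φ; z=x, i.e. Ryx.
Conversely, any frame satisfying forall x forall y (Rxy -> Ryx) validates the schema.
So the correspondent is symmetry.

symmetry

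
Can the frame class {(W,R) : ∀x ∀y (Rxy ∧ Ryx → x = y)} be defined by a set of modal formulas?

Any modally definable frame class is closed under surjective bounded morphisms.
The 6-cycle (worlds s,t,u,v,w,x with s→t→u→v→w→x→s) is antisymmetric. Sending even-indexed worlds to • and odd-indexed worlds to ∘ is a surjective bounded morphism onto the two-world frame with •↔∘, which is not antisymmetric.
So no modal formula (or set of formulas) defines exactly the antisymmetric frames.

Not definable by any modal formula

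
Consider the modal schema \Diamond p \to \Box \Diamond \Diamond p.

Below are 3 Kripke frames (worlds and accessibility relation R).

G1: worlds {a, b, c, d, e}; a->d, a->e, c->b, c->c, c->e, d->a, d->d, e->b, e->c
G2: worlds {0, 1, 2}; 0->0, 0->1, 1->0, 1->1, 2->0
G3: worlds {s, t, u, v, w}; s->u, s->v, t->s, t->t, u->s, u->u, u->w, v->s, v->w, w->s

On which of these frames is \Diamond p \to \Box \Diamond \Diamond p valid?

G2

This is the axiom for a generalized confluence (Geach) condition; its first-order frame correspondent is \forall x \forall y \forall z ((xRy \wedge xRz) \to \exists w (y = w \wedge z R^2 w)).
G1: fails — aRd, aRe but no w with d=w and eR²w.
G2: holds.
G3: fails — tRt, tRs but no w* with t=w* and sR²w*.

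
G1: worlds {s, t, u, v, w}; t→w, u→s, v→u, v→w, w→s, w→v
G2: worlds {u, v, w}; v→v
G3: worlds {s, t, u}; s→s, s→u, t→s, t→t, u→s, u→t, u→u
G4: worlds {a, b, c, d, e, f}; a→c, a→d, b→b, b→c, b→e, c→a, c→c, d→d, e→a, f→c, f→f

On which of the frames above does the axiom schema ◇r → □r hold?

This is the axiom for partial functionality; its first-order frame correspondent is ∀x ∀y ∀z (Rxy ∧ Rxz → y = z).
G1: fails — v sees both u and w.
G2: condition met.
G3: fails — s sees both s and u.
G4: fails — a sees both c and d.

G2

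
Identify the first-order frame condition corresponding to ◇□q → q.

This is frame-equivalent to q → □◇q (substitute ¬q for q and contrapose).
Suppose q→□◇q is valid. Take Rxy and set V(q)={x}. Then q at x, so □◇q at x, so ◇q at y, so some z with Ryz has q; z=x, i.e. Ryx.

symmetry: ∀x ∀y (Rxy → Ryx)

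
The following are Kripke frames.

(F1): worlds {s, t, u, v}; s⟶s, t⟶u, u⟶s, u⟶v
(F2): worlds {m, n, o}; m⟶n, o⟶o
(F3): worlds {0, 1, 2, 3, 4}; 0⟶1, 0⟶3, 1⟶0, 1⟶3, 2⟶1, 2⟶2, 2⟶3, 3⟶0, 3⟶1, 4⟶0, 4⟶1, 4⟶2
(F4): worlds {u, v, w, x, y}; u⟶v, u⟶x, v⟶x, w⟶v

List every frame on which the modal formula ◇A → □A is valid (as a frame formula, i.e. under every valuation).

Frame correspondent (Sahlqvist): ∀x ∀y ∀z (Rxy ∧ Rxz → y = z) — i.e. partial functionality.
(F1): fails — u sees both s and v.
(F2): ✓.
(F3): fails — 0 sees both 1 and 3.
(F4): fails — u sees both v and x.

(F2)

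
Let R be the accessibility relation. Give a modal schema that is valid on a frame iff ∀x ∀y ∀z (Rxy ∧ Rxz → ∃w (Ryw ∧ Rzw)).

◇□q → □◇q

A defining formula is ◇□q → □◇q (the .2 axiom).
Suppose ◇□q→□◇q is valid. Take Rxy, Rxz and set V(q)={w : Ryw}. Then □q at y so ◇□q at x, so □◇q at x, so ◇q at z, giving w with Rzw and Ryw.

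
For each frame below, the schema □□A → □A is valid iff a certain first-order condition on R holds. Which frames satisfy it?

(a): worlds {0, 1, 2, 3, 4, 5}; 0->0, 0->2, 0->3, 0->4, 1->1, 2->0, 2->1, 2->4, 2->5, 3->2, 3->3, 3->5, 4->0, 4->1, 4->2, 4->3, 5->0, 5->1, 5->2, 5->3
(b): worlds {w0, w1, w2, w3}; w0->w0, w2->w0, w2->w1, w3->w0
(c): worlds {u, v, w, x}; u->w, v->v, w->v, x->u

Frame correspondent (Sahlqvist): ∀x ∀y (Rxy → ∃z (Rxz ∧ Rzy)) — i.e. density.
(a): fails — R25 but no z with R2z and Rz5.
(b): fails — Rw2w1 but no z with Rw2z and Rzw1.
(c): fails — Rxu but no z with Rxz and Rzu.
Valid on no frame.

none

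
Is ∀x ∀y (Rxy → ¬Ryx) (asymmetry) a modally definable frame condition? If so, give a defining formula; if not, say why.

If a class were modally definable it would be closed under surjective bounded morphisms (Goldblatt–Thomason).
The 3-cycle (worlds a,b,c with a→b→c→a) is asymmetric. Mapping every world to a single reflexive point • is a surjective bounded morphism, and the reflexive point is not asymmetric (R•• but asymmetry requires ¬R••).
So no modal formula (or set of formulas) defines exactly the asymmetric frames.

Not definable by any modal formula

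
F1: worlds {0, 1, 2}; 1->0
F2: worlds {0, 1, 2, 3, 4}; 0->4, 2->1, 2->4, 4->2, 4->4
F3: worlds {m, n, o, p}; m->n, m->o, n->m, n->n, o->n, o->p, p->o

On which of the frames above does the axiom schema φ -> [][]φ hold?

F1

The schema corresponds to a generalized confluence (Geach) condition: forall x forall z (x R^2 z -> exists w (x = w & z = w)).
F1: satisfies the condition.
F2: fails — 0R²2 but 0 ≠ 2.
F3: fails — mR²n but m ≠ n.
Valid on: F1.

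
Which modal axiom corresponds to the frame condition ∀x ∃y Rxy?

The condition is seriality. The D schema □p → ◇p defines it.

□p → ◇p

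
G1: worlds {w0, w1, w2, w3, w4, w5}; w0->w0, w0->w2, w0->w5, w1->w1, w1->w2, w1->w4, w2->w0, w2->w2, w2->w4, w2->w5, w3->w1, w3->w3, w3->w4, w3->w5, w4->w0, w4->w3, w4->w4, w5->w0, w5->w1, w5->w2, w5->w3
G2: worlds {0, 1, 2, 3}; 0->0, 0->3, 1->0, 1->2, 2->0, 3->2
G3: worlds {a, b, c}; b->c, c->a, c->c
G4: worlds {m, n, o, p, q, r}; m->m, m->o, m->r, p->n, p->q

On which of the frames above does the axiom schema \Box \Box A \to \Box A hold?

G1, G3

The schema corresponds to density: \forall x \forall y (Rxy \to \exists z (Rxz \wedge Rzy)).
G1: condition met.
G2: fails — R32 but no z with R3z and Rz2.
G3: condition met.
G4: fails — Rpn but no z with Rpz and Rzn.
Valid on: G1, G3.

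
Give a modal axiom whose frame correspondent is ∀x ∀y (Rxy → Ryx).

ψ → □◇ψ

This is symmetry; the standard corresponding axiom is B: ψ → □◇ψ.
Suppose ψ→□◇ψ is valid. Take Rxy and set V(ψ)={x}. Then ψ at x, so □◇ψ at x, so ◇ψ at y, so some z with Ryz has ψ; z=x, i.e. Ryx.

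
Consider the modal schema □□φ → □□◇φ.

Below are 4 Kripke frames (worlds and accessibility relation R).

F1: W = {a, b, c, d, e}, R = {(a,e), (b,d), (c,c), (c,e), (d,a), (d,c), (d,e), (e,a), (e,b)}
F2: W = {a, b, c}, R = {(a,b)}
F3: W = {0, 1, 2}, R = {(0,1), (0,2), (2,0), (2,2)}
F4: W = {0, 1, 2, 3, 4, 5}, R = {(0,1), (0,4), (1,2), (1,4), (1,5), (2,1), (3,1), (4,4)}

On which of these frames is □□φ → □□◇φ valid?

The schema corresponds to a generalized confluence (Geach) condition: ∀x ∀z (xR²z → ∃w (xR²w ∧ zRw)).
F1: fails — aR²a but no w with aR²w and aRw.
F2: satisfies the condition.
F3: fails — 2R²1 but no w with 2R²w and 1Rw.
F4: fails — 0R²2 but no w with 0R²w and 2Rw.

F2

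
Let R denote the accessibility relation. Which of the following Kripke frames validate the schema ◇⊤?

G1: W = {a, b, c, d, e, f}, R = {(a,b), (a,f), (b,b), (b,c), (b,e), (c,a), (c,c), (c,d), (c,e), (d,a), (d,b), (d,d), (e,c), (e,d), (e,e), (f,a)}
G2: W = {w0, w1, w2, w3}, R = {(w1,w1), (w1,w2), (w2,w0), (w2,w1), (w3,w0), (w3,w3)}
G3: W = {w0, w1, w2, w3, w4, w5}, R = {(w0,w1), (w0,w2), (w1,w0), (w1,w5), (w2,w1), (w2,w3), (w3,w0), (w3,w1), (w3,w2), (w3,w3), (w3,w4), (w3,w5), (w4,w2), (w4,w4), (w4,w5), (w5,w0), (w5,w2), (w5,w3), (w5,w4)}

G1, G3

The schema corresponds to seriality: ∀x ∃y Rxy.
G1: condition met.
G2: fails — world w0 has no successor.
G3: condition met.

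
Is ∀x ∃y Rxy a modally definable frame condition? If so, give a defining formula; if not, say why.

Yes, by □r → ◇r

Yes: it is seriality, defined by the D schema □r → ◇r.
Suppose □r→◇r is valid. At any x set V(r)=W. Then □r at x, so ◇r at x, so x has a successor.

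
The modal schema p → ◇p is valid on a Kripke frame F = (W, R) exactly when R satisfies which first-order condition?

Equivalently (dual form): □p → p.
Suppose □p→p is valid. At any x set V(p)={w : Rxw}. Then □p holds at x, so p holds at x, i.e. Rxx.
Conversely, on a frame with reflexivity the schema holds at every world under every valuation.
Frame condition: ∀x Rxx.

reflexivity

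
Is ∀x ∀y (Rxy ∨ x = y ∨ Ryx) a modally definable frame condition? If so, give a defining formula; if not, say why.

Not definable by any modal formula

Any modally definable frame class is closed under disjoint unions.
Take 3 disjoint single-world reflexive frames: each is trivially connected, but their disjoint union has 3 worlds with no edge between distinct components, so it is not connected.
Hence connectedness of R is not modally definable.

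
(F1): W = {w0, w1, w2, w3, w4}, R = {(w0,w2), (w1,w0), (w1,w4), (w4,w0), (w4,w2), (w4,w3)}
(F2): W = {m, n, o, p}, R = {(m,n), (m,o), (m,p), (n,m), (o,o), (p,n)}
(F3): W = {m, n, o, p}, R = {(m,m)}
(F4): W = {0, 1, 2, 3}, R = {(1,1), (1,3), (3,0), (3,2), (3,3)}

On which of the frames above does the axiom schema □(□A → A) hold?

This is the axiom for shift-reflexivity; its first-order frame correspondent is ∀x ∀y (Rxy → Ryy).
(F1): fails — Rw1w0 but not Rw0w0.
(F2): fails — Rpn but not Rnn.
(F3): satisfies the condition.
(F4): fails — R32 but not R22.

(F3)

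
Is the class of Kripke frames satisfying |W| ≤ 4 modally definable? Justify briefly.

If a class were modally definable it would be closed under disjoint unions (Goldblatt–Thomason).
Any modal formula valid on each of 5 disjoint one-world frames is valid on their disjoint union (validity is preserved under disjoint unions). Each one-world frame has |W|=1≤4, but the union has |W|=5.
So the class is not modally definable.

No — not modally definable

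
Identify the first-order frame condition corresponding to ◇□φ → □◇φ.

convergence

This schema is the .2 axiom.
It corresponds to convergence: ∀x ∀y ∀z (Rxy ∧ Rxz → ∃w (Ryw ∧ Rzw)).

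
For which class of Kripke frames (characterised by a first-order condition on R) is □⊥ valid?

□⊥ is valid iff no world has any successor (otherwise □⊥ fails at any world with one).

Emptiness of R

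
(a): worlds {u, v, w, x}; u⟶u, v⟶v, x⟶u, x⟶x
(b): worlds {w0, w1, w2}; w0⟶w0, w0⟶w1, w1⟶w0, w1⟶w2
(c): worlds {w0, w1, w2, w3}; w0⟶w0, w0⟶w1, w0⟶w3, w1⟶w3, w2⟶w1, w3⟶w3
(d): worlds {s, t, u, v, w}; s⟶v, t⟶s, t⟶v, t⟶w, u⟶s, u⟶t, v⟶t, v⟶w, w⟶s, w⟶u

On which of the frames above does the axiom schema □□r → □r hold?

This is the axiom for density; its first-order frame correspondent is ∀x ∀y (Rxy → ∃z (Rxz ∧ Rzy)).
(a): satisfies the condition.
(b): fails — Rw1w2 but no z with Rw1z and Rzw2.
(c): fails — Rw2w1 but no z with Rw2z and Rzw1.
(d): fails — Rwu but no z with Rwz and Rzu.

(a)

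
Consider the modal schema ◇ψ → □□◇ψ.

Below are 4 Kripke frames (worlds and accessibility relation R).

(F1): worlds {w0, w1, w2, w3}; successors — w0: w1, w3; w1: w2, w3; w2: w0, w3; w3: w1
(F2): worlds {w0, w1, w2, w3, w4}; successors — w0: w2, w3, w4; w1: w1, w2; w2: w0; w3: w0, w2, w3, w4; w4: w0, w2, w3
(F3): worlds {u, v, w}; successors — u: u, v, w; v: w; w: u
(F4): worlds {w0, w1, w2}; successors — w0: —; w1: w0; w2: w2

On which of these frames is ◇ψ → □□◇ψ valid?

This is the axiom for a generalized confluence (Geach) condition; its first-order frame correspondent is ∀x ∀y ∀z ((xRy ∧ xR²z) → ∃w (y = w ∧ zRw)).
(F1): fails — w0Rw1, w0R²w1 but no w with w1=w and w1Rw.
(F2): fails — w0Rw2, w0R²w2 but no w with w2=w and w2Rw.
(F3): fails — uRu, uR²v but no t with u=t and vRt.
(F4): ✓.
Valid on: (F4).

(F4)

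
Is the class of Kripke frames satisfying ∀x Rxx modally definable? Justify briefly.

The condition is reflexivity. A defining modal formula is □q → q.

Definable; □q → q defines it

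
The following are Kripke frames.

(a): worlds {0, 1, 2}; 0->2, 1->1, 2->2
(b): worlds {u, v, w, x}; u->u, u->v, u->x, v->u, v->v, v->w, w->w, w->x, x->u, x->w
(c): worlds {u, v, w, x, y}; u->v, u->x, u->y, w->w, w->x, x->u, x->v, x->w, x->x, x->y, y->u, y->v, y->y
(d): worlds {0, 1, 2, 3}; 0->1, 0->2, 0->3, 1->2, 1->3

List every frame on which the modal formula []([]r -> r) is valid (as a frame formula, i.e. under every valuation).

Frame correspondent (Sahlqvist): forall x forall y (Rxy -> Ryy) — i.e. shift-reflexivity.
(a): satisfies the condition.
(b): fails — Rwx but not Rxx.
(c): fails — Ruv but not Rvv.
(d): fails — R02 but not R22.
Valid on: (a).

(a)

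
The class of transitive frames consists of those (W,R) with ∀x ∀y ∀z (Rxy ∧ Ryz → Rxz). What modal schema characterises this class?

This is transitivity; the standard corresponding axiom is 4: □q → □□q.

□q → □□q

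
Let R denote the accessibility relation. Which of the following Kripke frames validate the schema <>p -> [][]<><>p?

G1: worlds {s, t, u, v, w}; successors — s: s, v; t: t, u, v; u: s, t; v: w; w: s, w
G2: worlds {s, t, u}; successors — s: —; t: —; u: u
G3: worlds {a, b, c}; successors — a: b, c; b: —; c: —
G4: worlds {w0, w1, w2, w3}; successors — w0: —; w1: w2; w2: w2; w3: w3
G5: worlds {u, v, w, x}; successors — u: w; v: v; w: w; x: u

G2, G3, G4

This is the axiom for a generalized confluence (Geach) condition; its first-order frame correspondent is forall x forall y forall z ((xRy & x R^2 z) -> exists w (y = w & z R^2 w)).
G1: fails — sRv, sR²v but no w* with v=w* and vR²w*.
G2: ✓.
G3: ✓.
G4: ✓.
G5: fails — xRu, xR²w but no t with u=t and wR²t.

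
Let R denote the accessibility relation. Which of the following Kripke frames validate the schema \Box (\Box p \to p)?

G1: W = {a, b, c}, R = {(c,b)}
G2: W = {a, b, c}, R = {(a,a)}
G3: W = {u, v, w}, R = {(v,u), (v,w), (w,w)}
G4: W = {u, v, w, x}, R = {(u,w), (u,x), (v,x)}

G2

Frame correspondent (Sahlqvist): \forall x \forall y (Rxy \to Ryy) — i.e. shift-reflexivity.
G1: fails — Rcb but not Rbb.
G2: satisfies the condition.
G3: fails — Rvu but not Ruu.
G4: fails — Rvx but not Rxx.
Valid on: G2.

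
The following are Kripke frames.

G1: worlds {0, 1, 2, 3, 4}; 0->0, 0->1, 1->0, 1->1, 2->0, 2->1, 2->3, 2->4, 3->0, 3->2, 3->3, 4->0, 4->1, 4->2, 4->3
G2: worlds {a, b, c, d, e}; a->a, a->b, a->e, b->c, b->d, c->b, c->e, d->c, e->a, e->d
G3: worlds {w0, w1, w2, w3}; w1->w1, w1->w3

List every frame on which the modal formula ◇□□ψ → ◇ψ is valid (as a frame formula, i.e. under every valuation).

The schema corresponds to a generalized confluence (Geach) condition: ∀x ∀y (xRy → ∃w (yR²w ∧ xRw)).
G1: holds.
G2: fails — bRd but no w with dR²w and bRw.
G3: fails — w1Rw3 but no w with w3R²w and w1Rw.

G1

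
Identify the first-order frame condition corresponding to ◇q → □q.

Partial functionality

Suppose ◇q→□q is valid. Take Rxy, Rxz and set V(q)={y}. Then ◇q at x, so □q at x, so q at z, i.e. z=y.
The converse is a direct semantic check.
Frame condition: ∀x ∀y ∀z (Rxy ∧ Rxz → y = z).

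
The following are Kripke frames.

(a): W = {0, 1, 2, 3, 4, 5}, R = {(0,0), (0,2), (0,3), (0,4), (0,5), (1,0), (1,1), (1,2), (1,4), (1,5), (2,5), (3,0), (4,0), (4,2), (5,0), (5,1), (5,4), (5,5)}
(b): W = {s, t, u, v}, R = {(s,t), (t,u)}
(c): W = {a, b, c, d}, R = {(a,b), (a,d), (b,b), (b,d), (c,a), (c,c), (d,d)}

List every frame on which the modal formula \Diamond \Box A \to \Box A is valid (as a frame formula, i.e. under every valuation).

The schema corresponds to a generalized confluence (Geach) condition: \forall x \forall y \forall z ((xRy \wedge xRz) \to \exists w (yRw \wedge z = w)).
(a): fails — 0R2, 0R0 but no w with 2Rw and 0=w.
(b): fails — sRt, sRt but no w with tRw and t=w.
(c): fails — aRd, aRb but no w with dRw and b=w.
Valid on no frame.

none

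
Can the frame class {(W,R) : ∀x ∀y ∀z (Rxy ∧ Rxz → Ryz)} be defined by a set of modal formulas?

This is a Sahlqvist condition; the 5 axiom ◇r → □◇r defines it.
Suppose ◇r→□◇r is valid. Take Rxy, Rxz and set V(r)={y}. Then ◇r at x, so □◇r at x, so ◇r at z, so some w with Rzw has r; w=y, i.e. Rzy. By symmetry of the argument, Ryz.

Definable; ◇r → □◇r defines it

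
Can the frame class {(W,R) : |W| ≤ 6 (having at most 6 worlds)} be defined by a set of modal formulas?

Not modally definable

If a class were modally definable it would be closed under disjoint unions (Goldblatt–Thomason).
Any modal formula valid on each of 7 disjoint one-world frames is valid on their disjoint union (validity is preserved under disjoint unions). Each one-world frame has |W|=1≤6, but the union has |W|=7.
Hence having at most 6 worlds is not modally definable.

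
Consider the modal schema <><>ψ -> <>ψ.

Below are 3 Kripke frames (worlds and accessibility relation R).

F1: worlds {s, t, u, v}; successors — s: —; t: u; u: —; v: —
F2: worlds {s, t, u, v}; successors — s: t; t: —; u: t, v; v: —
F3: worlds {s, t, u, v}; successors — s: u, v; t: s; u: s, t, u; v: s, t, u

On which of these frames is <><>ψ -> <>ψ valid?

The schema corresponds to transitivity: forall x forall y forall z (Rxy & Ryz -> Rxz).
F1: holds.
F2: holds.
F3: fails — Rus and Rsv but not Ruv.

F1, F2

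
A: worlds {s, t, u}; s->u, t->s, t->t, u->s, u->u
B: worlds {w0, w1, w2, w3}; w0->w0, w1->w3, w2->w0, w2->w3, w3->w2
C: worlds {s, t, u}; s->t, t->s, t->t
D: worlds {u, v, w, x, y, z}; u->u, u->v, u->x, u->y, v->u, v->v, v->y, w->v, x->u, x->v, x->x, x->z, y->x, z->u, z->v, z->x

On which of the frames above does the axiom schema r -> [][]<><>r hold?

C

This is the axiom for a generalized confluence (Geach) condition; its first-order frame correspondent is forall x forall z (x R^2 z -> exists w (x = w & z R^2 w)).
A: fails — tR²s but no w with t=w and sR²w.
B: fails — w1R²w2 but no w with w1=w and w2R²w.
C: holds.
D: fails — wR²u but no t with w=t and uR²t.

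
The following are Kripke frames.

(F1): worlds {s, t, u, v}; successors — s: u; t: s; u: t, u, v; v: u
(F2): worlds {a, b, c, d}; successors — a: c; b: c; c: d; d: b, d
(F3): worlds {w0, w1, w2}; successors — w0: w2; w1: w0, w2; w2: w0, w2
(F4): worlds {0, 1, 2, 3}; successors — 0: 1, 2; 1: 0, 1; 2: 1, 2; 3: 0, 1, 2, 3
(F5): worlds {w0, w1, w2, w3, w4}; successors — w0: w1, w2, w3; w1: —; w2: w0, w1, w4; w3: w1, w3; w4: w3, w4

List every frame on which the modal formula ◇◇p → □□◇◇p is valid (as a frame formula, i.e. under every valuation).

(F3)

The schema corresponds to a generalized confluence (Geach) condition: ∀x ∀y ∀z ((xR²y ∧ xR²z) → ∃w (y = w ∧ zR²w)).
(F1): fails — sR²t, sR²t but no w with t=w and tR²w.
(F2): fails — cR²b, cR²b but no w with b=w and bR²w.
(F3): ✓.
(F4): fails — 3R²3, 3R²0 but no w with 3=w and 0R²w.
(F5): fails — w0R²w0, w0R²w1 but no w with w0=w and w1R²w.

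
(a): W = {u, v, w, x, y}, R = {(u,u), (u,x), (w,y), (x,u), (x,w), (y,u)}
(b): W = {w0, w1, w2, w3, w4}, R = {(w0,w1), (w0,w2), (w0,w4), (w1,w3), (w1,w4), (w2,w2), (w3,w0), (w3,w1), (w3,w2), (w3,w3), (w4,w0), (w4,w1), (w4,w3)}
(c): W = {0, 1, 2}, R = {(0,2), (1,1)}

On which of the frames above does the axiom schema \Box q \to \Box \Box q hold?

(c)

Frame correspondent (Sahlqvist): \forall x \forall y \forall z (Rxy \wedge Ryz \to Rxz) — i.e. transitivity.
(a): fails — Rxw and Rwy but not Rxy.
(b): fails — Rw0w4 and Rw4w0 but not Rw0w0.
(c): satisfies the condition.
Valid on: (c).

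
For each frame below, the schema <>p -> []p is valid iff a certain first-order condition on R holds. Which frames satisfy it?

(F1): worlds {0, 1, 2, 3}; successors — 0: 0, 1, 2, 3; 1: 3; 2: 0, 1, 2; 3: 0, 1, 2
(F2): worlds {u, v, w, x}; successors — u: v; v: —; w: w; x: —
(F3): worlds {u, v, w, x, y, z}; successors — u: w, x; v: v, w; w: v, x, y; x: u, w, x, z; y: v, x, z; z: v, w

(F2)

The schema corresponds to partial functionality: forall x forall y forall z (Rxy & Rxz -> y = z).
(F1): fails — 0 sees both 0 and 1.
(F2): ✓.
(F3): fails — u sees both w and x.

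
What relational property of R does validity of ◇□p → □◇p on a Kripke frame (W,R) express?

convergence

Suppose ◇□p→□◇p is valid. Take Rxy, Rxz and set V(p)={w : Ryw}. Then □p at y so ◇□p at x, so □◇p at x, so ◇p at z, giving w with Rzw and Ryw.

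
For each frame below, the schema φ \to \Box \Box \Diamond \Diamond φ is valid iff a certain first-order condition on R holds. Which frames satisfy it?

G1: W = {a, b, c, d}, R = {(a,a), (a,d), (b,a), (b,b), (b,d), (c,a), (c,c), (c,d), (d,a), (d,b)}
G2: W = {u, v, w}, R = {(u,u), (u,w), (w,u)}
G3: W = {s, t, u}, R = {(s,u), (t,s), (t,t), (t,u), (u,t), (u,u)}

G2, G3

The schema corresponds to a generalized confluence (Geach) condition: \forall x \forall z (x R^2 z \to \exists w (x = w \wedge z R^2 w)).
G1: fails — cR²a but no w with c=w and aR²w.
G2: satisfies the condition.
G3: satisfies the condition.
Valid on: G2, G3.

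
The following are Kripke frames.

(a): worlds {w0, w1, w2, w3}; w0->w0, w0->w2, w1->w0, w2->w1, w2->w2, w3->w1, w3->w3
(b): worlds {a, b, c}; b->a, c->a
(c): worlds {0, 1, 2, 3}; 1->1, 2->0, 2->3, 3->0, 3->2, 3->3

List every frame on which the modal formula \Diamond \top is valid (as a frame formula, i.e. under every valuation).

(a)

The schema corresponds to seriality: \forall x \exists y Rxy.
(a): ✓.
(b): fails — world a has no successor.
(c): fails — world 0 has no successor.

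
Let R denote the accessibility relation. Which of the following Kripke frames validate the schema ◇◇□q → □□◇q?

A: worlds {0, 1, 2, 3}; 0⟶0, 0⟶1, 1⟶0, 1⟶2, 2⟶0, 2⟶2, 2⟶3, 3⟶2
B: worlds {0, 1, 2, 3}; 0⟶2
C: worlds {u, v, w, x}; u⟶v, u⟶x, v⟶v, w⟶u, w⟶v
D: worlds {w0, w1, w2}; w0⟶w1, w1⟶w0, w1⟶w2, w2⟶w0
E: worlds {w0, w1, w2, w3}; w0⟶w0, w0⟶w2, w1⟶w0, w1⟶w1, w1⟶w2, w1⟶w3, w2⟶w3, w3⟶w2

Frame correspondent (Sahlqvist): ∀x ∀y ∀z ((xR²y ∧ xR²z) → ∃w (yRw ∧ zRw)) — i.e. a generalized confluence (Geach) condition.
A: fails — 1R²0, 1R²3 but no w with 0Rw and 3Rw.
B: ✓.
C: fails — wR²v, wR²x but no t with vRt and xRt.
D: fails — w0R²w0, w0R²w2 but no w with w0Rw and w2Rw.
E: fails — w0R²w0, w0R²w2 but no w with w0Rw and w2Rw.

B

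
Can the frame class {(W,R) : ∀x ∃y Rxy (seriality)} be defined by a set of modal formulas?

This is a Sahlqvist condition; the D axiom □r → ◇r defines it.
Suppose □r→◇r is valid. At any x set V(r)=W. Then □r at x, so ◇r at x, so x has a successor.

Yes, by □r → ◇r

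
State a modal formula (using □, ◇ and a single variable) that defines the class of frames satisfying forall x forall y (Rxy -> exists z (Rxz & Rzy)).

A defining formula is □□q → □q (the C4 axiom).
Suppose □□q→□q is valid. Take Rxy and set V(q)={w : xR²w}. Then □□q at x, so □q at x, so q at y, i.e. ∃z(Rxz∧Rzy).

□□q → □q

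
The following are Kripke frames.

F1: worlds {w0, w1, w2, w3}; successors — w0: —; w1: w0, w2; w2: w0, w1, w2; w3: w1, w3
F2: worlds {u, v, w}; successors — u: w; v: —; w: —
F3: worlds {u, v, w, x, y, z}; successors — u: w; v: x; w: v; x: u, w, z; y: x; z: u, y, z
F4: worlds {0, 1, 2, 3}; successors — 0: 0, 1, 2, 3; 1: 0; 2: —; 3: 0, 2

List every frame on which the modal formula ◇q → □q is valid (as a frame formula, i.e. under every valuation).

This is the axiom for partial functionality; its first-order frame correspondent is ∀x ∀y ∀z (Rxy ∧ Rxz → y = z).
F1: fails — w1 sees both w0 and w2.
F2: ✓.
F3: fails — x sees both u and w.
F4: fails — 0 sees both 0 and 1.

F2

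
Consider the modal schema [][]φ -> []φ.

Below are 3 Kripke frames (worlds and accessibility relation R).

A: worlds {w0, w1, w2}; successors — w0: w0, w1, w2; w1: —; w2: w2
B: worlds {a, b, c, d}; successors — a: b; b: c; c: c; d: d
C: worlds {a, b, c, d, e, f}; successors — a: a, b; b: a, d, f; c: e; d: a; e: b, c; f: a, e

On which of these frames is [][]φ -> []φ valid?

Frame correspondent (Sahlqvist): forall x forall y (Rxy -> exists z (Rxz & Rzy)) — i.e. density.
A: satisfies the condition.
B: fails — Rab but no z with Raz and Rzb.
C: fails — Reb but no z with Rez and Rzb.

A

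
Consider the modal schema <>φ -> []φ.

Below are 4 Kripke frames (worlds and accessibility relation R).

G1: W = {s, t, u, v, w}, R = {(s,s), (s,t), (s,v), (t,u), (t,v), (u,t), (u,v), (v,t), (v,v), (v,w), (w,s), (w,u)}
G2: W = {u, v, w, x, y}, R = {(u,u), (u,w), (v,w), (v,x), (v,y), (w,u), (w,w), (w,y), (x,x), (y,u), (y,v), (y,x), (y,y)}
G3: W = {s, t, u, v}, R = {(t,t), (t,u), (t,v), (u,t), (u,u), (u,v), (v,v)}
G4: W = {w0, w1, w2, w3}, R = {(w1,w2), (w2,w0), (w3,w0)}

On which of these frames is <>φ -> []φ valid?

G4

This is the axiom for partial functionality; its first-order frame correspondent is forall x forall y forall z (Rxy & Rxz -> y = z).
G1: fails — s sees both s and t.
G2: fails — u sees both u and w.
G3: fails — t sees both t and u.
G4: satisfies the condition.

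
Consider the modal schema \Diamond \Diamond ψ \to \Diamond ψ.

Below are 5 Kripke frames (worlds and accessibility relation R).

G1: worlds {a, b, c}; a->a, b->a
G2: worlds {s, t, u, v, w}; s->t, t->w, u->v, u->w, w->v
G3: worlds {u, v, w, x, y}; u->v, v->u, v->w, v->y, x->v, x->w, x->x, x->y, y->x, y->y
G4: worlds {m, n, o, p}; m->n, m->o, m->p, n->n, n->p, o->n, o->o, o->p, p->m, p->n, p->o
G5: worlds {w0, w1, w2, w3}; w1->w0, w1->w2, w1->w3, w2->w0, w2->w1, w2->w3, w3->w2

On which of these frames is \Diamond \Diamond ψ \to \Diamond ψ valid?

The schema corresponds to transitivity: \forall x \forall y \forall z (Rxy \wedge Ryz \to Rxz).
G1: satisfies the condition.
G2: fails — Rtw and Rwv but not Rtv.
G3: fails — Ruv and Rvw but not Ruw.
G4: fails — Rop and Rpm but not Rom.
G5: fails — Rw1w2 and Rw2w1 but not Rw1w1.

G1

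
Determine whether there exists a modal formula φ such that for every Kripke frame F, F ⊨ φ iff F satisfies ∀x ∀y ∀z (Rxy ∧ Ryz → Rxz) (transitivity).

Yes: it is transitivity, defined by the 4 schema □p → □□p.
Suppose □p→□□p is valid. Take Rxy, Ryz and set V(p)={w : Rxw}. Then □p at x, so □□p at x, so □p at y, so p at z, i.e. Rxz.

Yes, by □p → □□p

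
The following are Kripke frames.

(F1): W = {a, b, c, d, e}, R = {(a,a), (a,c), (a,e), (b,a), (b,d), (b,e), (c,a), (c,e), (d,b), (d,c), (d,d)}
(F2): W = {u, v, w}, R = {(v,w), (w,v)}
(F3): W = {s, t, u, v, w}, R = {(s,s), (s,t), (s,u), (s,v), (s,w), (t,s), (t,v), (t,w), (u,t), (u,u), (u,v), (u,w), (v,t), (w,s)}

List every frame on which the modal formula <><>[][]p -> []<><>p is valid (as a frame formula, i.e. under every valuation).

(F3)

Frame correspondent (Sahlqvist): forall x forall y forall z ((x R^2 y & xRz) -> exists w (y R^2 w & z R^2 w)) — i.e. a generalized confluence (Geach) condition.
(F1): fails — aR²a, aRe but no w with aR²w and eR²w.
(F2): fails — vR²v, vRw but no t with vR²t and wR²t.
(F3): satisfies the condition.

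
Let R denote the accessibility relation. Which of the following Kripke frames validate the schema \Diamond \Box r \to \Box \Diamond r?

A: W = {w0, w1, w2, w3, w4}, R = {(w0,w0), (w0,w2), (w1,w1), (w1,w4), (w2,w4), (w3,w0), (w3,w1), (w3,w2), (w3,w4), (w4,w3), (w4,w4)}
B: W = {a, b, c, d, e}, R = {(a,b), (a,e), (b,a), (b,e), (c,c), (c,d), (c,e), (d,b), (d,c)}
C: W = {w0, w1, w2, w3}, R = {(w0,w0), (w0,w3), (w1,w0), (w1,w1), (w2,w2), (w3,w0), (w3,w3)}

This is the axiom for convergence; its first-order frame correspondent is \forall x \forall y \forall z (Rxy \wedge Rxz \to \exists w (Ryw \wedge Rzw)).
A: fails — Rw0w2 and Rw0w0 but w2 and w0 have no common successor.
B: fails — Rab and Rae but b and e have no common successor.
C: condition met.

C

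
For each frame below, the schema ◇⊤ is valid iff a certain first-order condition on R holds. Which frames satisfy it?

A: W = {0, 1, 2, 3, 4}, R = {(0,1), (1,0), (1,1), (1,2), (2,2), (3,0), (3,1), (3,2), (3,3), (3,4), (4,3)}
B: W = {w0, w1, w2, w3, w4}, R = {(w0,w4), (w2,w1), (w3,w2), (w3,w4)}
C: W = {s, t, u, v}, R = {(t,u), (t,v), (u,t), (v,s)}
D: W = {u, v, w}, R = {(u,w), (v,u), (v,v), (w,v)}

Frame correspondent (Sahlqvist): ∀x ∃y Rxy — i.e. seriality.
A: ✓.
B: fails — world w1 has no successor.
C: fails — world s has no successor.
D: ✓.

A, D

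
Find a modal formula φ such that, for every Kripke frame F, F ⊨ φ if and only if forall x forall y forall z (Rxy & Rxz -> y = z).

The condition is partial functionality. The CD schema ◇s → □s defines it.
Suppose ◇s→□s is valid. Take Rxy, Rxz and set V(s)={y}. Then ◇s at x, so □s at x, so s at z, i.e. z=y.

◇s → □s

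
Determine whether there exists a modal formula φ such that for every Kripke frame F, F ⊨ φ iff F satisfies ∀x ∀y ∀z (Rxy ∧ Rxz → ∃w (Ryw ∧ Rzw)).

Yes: it is convergence, defined by the .2 schema ◇□q → □◇q.
Suppose ◇□q→□◇q is valid. Take Rxy, Rxz and set V(q)={w : Ryw}. Then □q at y so ◇□q at x, so □◇q at x, so ◇q at z, giving w with Rzw and Ryw.

Definable; ◇□q → □◇q defines it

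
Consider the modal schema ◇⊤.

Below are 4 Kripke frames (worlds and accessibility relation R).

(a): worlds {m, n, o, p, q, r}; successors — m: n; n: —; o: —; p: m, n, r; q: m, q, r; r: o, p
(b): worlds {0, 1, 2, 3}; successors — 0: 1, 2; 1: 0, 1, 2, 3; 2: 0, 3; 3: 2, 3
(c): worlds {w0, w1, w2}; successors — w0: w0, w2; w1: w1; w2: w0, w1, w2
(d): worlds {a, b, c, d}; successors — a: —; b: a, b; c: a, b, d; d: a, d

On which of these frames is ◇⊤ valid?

The schema corresponds to seriality: ∀x ∃y Rxy.
(a): fails — world n has no successor.
(b): holds.
(c): holds.
(d): fails — world a has no successor.

(b), (c)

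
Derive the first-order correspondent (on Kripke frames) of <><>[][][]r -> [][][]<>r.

This is a Sahlqvist (Geach-type) schema ◇^2□^3r → □^3◇^1r.
First-order correspondent: forall x forall y forall z ((x R^2 y & x R^3 z) -> exists w (y R^3 w & zRw)).

forall x forall y forall z ((x R^2 y & x R^3 z) -> exists w (y R^3 w & zRw))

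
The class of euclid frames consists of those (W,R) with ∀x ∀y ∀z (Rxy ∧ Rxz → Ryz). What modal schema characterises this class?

A defining formula is ◇r → □◇r (the 5 axiom).

◇r → □◇r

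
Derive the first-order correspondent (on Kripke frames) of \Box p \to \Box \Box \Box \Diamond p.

This is a Sahlqvist (Geach-type) schema ◇^0□^1p → □^3◇^1p.
First-order correspondent: \forall x \forall z (x R^3 z \to \exists w (xRw \wedge zRw)).

\forall x \forall z (x R^3 z \to \exists w (xRw \wedge zRw))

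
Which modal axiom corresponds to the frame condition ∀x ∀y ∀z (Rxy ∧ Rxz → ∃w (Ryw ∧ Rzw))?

This is convergence; the standard corresponding axiom is .2: ◇□q → □◇q.
Suppose ◇□q→□◇q is valid. Take Rxy, Rxz and set V(q)={w : Ryw}. Then □q at y so ◇□q at x, so □◇q at x, so ◇q at z, giving w with Rzw and Ryw.

◇□q → □◇q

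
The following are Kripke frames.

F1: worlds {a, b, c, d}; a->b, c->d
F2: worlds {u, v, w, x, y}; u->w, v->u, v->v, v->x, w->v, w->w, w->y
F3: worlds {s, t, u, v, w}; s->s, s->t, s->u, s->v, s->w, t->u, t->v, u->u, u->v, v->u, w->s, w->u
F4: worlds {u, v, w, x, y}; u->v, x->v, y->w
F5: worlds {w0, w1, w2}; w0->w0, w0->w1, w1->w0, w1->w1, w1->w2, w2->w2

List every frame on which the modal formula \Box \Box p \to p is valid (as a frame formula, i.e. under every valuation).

This is the axiom for a generalized confluence (Geach) condition; its first-order frame correspondent is \forall x \exists w (x R^2 w \wedge x = w).
F1: fails — at a but no w with aR²w and a=w.
F2: fails — at u but no t with uR²t and u=t.
F3: fails — at t but no w* with tR²w* and t=w*.
F4: fails — at u but no t with uR²t and u=t.
F5: holds.
Valid on: F5.

F5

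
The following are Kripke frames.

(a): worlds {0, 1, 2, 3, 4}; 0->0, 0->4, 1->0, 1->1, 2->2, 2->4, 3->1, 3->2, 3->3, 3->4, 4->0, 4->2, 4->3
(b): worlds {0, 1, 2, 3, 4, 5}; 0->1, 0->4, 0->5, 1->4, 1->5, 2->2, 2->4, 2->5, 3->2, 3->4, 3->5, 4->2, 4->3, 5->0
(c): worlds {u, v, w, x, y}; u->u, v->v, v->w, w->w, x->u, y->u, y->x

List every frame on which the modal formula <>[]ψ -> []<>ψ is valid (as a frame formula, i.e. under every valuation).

(c)

The schema corresponds to convergence: forall x forall y forall z (Rxy & Rxz -> exists w (Ryw & Rzw)).
(a): fails — R32 and R31 but 2 and 1 have no common successor.
(b): fails — R01 and R04 but 1 and 4 have no common successor.
(c): satisfies the condition.
Valid on: (c).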